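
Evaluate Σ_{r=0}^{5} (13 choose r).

1 + 13 + 78 + 286 + 715 + 1287 = 2380.

2380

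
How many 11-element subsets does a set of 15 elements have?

C(15,11) = C(15,4) by symmetry.
C(15,4) = (15·14·13·12) / 4! = 32760 / 24 = 1365.

1365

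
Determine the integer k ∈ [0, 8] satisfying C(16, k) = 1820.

C(16,k) increases on 0 ≤ k ≤ 8. C(16,3) = 560 and C(16,4) = 1820, so k = 4.

4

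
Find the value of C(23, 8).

490314

C(23,8) = (23·22·21·20·19·18·17·16) / 8! = 19769460480 / 40320 = 490314.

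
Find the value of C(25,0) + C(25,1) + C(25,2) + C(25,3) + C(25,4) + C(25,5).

1 + 25 + 300 + 2300 + 12650 + 53130 = 68406.

68406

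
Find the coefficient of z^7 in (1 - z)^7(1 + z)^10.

Coefficient of z^7 = Σ_{j} C(7,j)·(-1)^j·C(10,7-j)·1^(7-j) for j from 0 to 7.
= 120 + (-1470) + 5292 + (-7350) + 4200 + (-945) + 70 + (-1) = -84.

-84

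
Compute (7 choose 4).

35

C(7,4) = C(7,3) by symmetry.
C(7,3) = (7·6·5) / 3! = 210 / 6 = 35.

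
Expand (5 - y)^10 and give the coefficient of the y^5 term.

-787500

The general term is C(10,j)·(5)^j·(-y)^(10-j); the y^5 term has j = 5.
C(10,5) = 252.
Coefficient = C(10,5) · 5^5 · (-1)^5 = 252 · 3125 · (-1) = -787500.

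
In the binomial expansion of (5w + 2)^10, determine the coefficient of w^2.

288000

The general term is C(10,j)·(5w)^j·(2)^(10-j); the w^2 term has j = 2.
C(10,2) = 45.
Coefficient = C(10,2) · 5^2 · 2^8 = 45 · 25 · 256 = 288000.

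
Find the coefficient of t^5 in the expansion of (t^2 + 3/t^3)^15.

729729

General term: C(15,j)·(t^2)^j·(3/t^3)^(15-j), with t-exponent 2j − 3(15−j) = 5j − 45.
Set 5j − 45 = 5: j = 10.
C(15,10) = 3003; 1^10 = 1; 3^5 = 243.
Coefficient = 3003 · 1 · 243 = 729729.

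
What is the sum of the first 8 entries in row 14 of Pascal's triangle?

9908

1 + 14 + 91 + 364 + 1001 + 2002 + 3003 + 3432 = 9908.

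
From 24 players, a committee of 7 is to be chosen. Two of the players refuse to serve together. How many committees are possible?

319770

All 7-subsets: C(24,7) = 346104. Those containing both fixed elements: C(22,5) = 26334.
346104 − 26334 = 319770.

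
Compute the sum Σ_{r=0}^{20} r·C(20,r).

Since r·C(20,r) = 20·C(19,r−1), the sum is 20·2^19 = 20·524288 = 10485760.

10485760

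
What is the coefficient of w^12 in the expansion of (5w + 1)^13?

The general term is C(13,j)·(5w)^j·(1)^(13-j); the w^12 term has j = 12.
C(13,12) = 13.
Coefficient = C(13,12) · 5^12 = 13 · 244140625 = 3173828125.

3173828125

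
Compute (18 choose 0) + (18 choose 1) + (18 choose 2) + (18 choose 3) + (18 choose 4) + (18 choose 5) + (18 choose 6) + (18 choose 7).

1 + 18 + 153 + 816 + 3060 + 8568 + 18564 + 31824 = 63004.

63004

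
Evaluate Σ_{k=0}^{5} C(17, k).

9402

1 + 17 + 136 + 680 + 2380 + 6188 = 9402.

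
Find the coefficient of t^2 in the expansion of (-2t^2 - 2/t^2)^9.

-64512

General term: C(9,j)·(-2t^2)^j·(-2/t^2)^(9-j), with t-exponent 2j − 2(9−j) = 4j − 18.
Set 4j − 18 = 2: j = 5.
C(9,5) = 126; (-2)^5 = -32; (-2)^4 = 16.
Coefficient = 126 · (-32) · 16 = -64512.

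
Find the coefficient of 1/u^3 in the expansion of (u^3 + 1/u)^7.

7

General term: C(7,j)·(u^3)^j·(1/u)^(7-j), with u-exponent 3j − 1(7−j) = 4j − 7.
Set 4j − 7 = -3: j = 1.
C(7,1) = 7; 1^1 = 1; 1^6 = 1.
Coefficient = 7 · 1 · 1 = 7.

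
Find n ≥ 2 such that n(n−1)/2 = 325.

n(n−1)/2 = 325 ⇒ n(n−1) = 650. Since 26·25 = 650, n = 26.

26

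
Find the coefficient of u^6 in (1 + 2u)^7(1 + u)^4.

Coefficient of u^6 = Σ_{j} C(7,j)·2^j·C(4,6-j)·1^(6-j) for j from 2 to 6.
= 84 + 1120 + 3360 + 2688 + 448 = 7700.

7700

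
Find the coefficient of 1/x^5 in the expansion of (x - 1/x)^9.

-36

General term: C(9,j)·(x)^j·(-1/x)^(9-j), with x-exponent 1j − 1(9−j) = 2j − 9.
Set 2j − 9 = -5: j = 2.
C(9,2) = 36; 1^2 = 1; (-1)^7 = -1.
Coefficient = 36 · 1 · (-1) = -36.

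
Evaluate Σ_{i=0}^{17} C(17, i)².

Σ C(17,i)² is the coefficient of x^17 in (1+x)^17(1+x)^17 = (1+x)^34, i.e. C(34,17) = 2333606220.

2333606220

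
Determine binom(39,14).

15084504396

C(39,14) = (39·38·37·36·35·34·33·32·31·30·29·28·27·26) / 14! = 1315041316842168115200 / 87178291200 = 15084504396.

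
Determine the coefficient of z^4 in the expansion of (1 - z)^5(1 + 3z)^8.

Coefficient of z^4 = Σ_{j} C(5,j)·(-1)^j·C(8,4-j)·3^(4-j) for j from 0 to 4.
= 5670 + (-7560) + 2520 + (-240) + 5 = 395.

395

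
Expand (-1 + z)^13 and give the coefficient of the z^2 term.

The general term is C(13,j)·(-1)^j·(z)^(13-j); the z^2 term has j = 11.
C(13,11) = 78.
Coefficient = C(13,11) · (-1)^11 = 78 · (-1) = -78.

-78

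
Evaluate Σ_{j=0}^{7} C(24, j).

536155

1 + 24 + 276 + 2024 + 10626 + 42504 + 134596 + 346104 = 536155.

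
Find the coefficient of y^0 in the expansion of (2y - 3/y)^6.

-4320

General term: C(6,j)·(2y)^j·(-3/y)^(6-j), with y-exponent 1j − 1(6−j) = 2j − 6.
Set 2j − 6 = 0: j = 3.
C(6,3) = 20; 2^3 = 8; (-3)^3 = -27.
Coefficient = 20 · 8 · (-27) = -4320.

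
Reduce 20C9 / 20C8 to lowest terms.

C(n,k+1)/C(n,k) = (n−k)/(k+1) = (20−8)/(8+1) = 12/9 = 4/3.

4/3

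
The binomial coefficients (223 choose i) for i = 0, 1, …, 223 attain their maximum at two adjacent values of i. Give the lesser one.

111

For odd n = 223, C(223,i) peaks at i = (n−1)/2 and (n+1)/2; the lesser is 111.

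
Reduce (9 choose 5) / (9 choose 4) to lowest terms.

1

C(n,k+1)/C(n,k) = (n−k)/(k+1) = (9−4)/(4+1) = 5/5 = 1.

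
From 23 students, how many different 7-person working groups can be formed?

This is C(23,7) = 245157.

245157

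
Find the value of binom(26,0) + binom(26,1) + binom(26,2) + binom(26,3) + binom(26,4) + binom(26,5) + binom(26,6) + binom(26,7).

1 + 26 + 325 + 2600 + 14950 + 65780 + 230230 + 657800 = 971712.

971712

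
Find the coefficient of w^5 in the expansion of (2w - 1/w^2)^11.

28160

General term: C(11,j)·(2w)^j·(-1/w^2)^(11-j), with w-exponent 1j − 2(11−j) = 3j − 22.
Set 3j − 22 = 5: j = 9.
C(11,9) = 55; 2^9 = 512; (-1)^2 = 1.
Coefficient = 55 · 512 · 1 = 28160.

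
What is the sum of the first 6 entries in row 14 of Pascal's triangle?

3473

1 + 14 + 91 + 364 + 1001 + 2002 = 3473.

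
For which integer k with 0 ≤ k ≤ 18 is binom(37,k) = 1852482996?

12

C(37,k) increases on 0 ≤ k ≤ 18. C(37,11) = 854992152 and C(37,12) = 1852482996, so k = 12.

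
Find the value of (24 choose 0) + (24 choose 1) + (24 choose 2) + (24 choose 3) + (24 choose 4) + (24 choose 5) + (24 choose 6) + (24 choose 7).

536155

1 + 24 + 276 + 2024 + 10626 + 42504 + 134596 + 346104 = 536155.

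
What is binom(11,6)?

462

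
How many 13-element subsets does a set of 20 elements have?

C(20,13) = C(20,7) by symmetry.
C(20,7) = (20·19·18·17·16·15·14) / 7! = 390700800 / 5040 = 77520.

77520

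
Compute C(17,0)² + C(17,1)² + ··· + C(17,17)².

2333606220

By Vandermonde's identity, Σ C(17,j)² = C(34,17) = 2333606220.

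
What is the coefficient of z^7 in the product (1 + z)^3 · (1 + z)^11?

(1 + z)^3(1 + z)^11 = (1 + z)^14, so the coefficient of z^7 is C(14,7)·1^7 = 3432·1 = 3432.

3432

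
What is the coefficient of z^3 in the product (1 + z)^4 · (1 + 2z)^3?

96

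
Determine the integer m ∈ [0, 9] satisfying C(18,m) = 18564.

6

C(18,m) increases on 0 ≤ m ≤ 9. C(18,5) = 8568 and C(18,6) = 18564, so m = 6.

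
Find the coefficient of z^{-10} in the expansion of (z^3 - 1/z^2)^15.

General term: C(15,j)·(z^3)^j·(-1/z^2)^(15-j), with z-exponent 3j − 2(15−j) = 5j − 30.
Set 5j − 30 = -10: j = 4.
C(15,4) = 1365; 1^4 = 1; (-1)^11 = -1.
Coefficient = 1365 · 1 · (-1) = -1365.

-1365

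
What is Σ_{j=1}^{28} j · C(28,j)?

Differentiating (1+x)^28 and setting x=1: Σ j·C(28,j) = 28·2^27 = 3758096384.

3758096384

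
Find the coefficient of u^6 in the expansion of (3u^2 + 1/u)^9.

30618

General term: C(9,j)·(3u^2)^j·(1/u)^(9-j), with u-exponent 2j − 1(9−j) = 3j − 9.
Set 3j − 9 = 6: j = 5.
C(9,5) = 126; 3^5 = 243; 1^4 = 1.
Coefficient = 126 · 243 · 1 = 30618.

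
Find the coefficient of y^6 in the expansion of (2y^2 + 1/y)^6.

General term: C(6,j)·(2y^2)^j·(1/y)^(6-j), with y-exponent 2j − 1(6−j) = 3j − 6.
Set 3j − 6 = 6: j = 4.
C(6,4) = 15; 2^4 = 16; 1^2 = 1.
Coefficient = 15 · 16 · 1 = 240.

240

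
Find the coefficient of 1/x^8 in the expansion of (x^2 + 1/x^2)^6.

6

General term: C(6,j)·(x^2)^j·(1/x^2)^(6-j), with x-exponent 2j − 2(6−j) = 4j − 12.
Set 4j − 12 = -8: j = 1.
C(6,1) = 6; 1^1 = 1; 1^5 = 1.
Coefficient = 6 · 1 · 1 = 6.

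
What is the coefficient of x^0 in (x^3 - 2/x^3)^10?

General term: C(10,j)·(x^3)^j·(-2/x^3)^(10-j), with x-exponent 3j − 3(10−j) = 6j − 30.
Set 6j − 30 = 0: j = 5.
C(10,5) = 252; 1^5 = 1; (-2)^5 = -32.
Coefficient = 252 · 1 · (-32) = -8064.

-8064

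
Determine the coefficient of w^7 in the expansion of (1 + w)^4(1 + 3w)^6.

17064

Coefficient of w^7 = Σ_{j} C(4,j)·1^j·C(6,7-j)·3^(7-j) for j from 1 to 4.
= 2916 + 8748 + 4860 + 540 = 17064.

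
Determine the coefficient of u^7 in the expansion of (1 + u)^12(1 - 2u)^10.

2568

Coefficient of u^7 = Σ_{j} C(12,j)·1^j·C(10,7-j)·(-2)^(7-j) for j from 0 to 7.
= (-15360) + 161280 + (-532224) + 739200 + (-475200) + 142560 + (-18480) + 792 = 2568.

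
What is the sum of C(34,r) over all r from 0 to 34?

Setting x = 1 in (1+x)^34 gives Σ C(34,r) = 2^34 = 17179869184.

17179869184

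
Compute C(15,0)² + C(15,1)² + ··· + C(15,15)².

By Vandermonde's identity, Σ C(15,r)² = C(30,15) = 155117520.

155117520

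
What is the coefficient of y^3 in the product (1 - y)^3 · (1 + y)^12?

57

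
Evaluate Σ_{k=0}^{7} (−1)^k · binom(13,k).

The partial alternating sum Σ_{k=0}^{7} (−1)^k C(13,k) = (−1)^7 C(12,7) = -792.

-792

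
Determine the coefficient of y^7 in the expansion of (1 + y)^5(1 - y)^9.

0

Coefficient of y^7 = Σ_{j} C(5,j)·1^j·C(9,7-j)·(-1)^(7-j) for j from 0 to 5.
= (-36) + 420 + (-1260) + 1260 + (-420) + 36 = 0.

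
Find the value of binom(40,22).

C(40,22) = C(40,18) by symmetry.
C(40,18) = (40·39·38·37·36·35·34·33·32·31·30·29·28·27·26·25·24·23) / 18! = 725902806896876799590400000 / 6402373705728000 = 113380261800.

113380261800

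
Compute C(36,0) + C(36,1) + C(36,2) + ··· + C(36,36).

The entries of row 36 sum to 2^36 = 68719476736.

68719476736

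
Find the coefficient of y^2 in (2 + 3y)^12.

The general term is C(12,j)·(2)^j·(3y)^(12-j); the y^2 term has j = 10.
C(12,10) = 66.
Coefficient = C(12,10) · 2^10 · 3^2 = 66 · 1024 · 9 = 608256.

608256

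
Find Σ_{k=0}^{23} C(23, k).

8388608

Setting x = 1 in (1+x)^23 gives Σ C(23,k) = 2^23 = 8388608.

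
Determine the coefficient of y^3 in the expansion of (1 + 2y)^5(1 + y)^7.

605

Coefficient of y^3 = Σ_{j} C(5,j)·2^j·C(7,3-j)·1^(3-j) for j from 0 to 3.
= 35 + 210 + 280 + 80 = 605.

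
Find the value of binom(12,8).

C(12,8) = C(12,4) by symmetry.
C(12,4) = (12·11·10·9) / 4! = 11880 / 24 = 495.

495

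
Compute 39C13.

8122425444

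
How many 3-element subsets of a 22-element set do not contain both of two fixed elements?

1520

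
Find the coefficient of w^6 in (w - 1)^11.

The general term is C(11,j)·(w)^j·(-1)^(11-j); the w^6 term has j = 6.
C(11,6) = 462.
Coefficient = C(11,6) · (-1)^5 = 462 · (-1) = -462.

-462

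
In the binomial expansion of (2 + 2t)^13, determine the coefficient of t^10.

2342912

The general term is C(13,j)·(2)^j·(2t)^(13-j); the t^10 term has j = 3.
C(13,3) = 286.
Coefficient = C(13,3) · 2^3 · 2^10 = 286 · 8 · 1024 = 2342912.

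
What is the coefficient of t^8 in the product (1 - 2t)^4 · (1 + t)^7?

Coefficient of t^8 = Σ_{j} C(4,j)·(-2)^j·C(7,8-j)·1^(8-j) for j from 1 to 4.
= (-8) + 168 + (-672) + 560 = 48.

48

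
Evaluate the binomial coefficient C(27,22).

C(27,22) = C(27,5) by symmetry.
C(27,5) = (27·26·25·24·23) / 5! = 9687600 / 120 = 80730.

80730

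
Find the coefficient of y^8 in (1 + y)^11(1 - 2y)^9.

Coefficient of y^8 = Σ_{j} C(11,j)·1^j·C(9,8-j)·(-2)^(8-j) for j from 0 to 8.
= 2304 + (-50688) + 295680 + (-665280) + 665280 + (-310464) + 66528 + (-5940) + 165 = -2415.

-2415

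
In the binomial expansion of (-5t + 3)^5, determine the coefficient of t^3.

-11250

The general term is C(5,j)·(-5t)^j·(3)^(5-j); the t^3 term has j = 3.
C(5,3) = 10.
Coefficient = C(5,3) · (-5)^3 · 3^2 = 10 · (-125) · 9 = -11250.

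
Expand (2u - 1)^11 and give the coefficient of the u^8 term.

The general term is C(11,j)·(2u)^j·(-1)^(11-j); the u^8 term has j = 8.
C(11,8) = 165.
Coefficient = C(11,8) · 2^8 · (-1)^3 = 165 · 256 · (-1) = -42240.

-42240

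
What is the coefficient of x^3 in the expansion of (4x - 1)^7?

2240

The general term is C(7,j)·(4x)^j·(-1)^(7-j); the x^3 term has j = 3.
C(7,3) = 35.
Coefficient = C(7,3) · 4^3 = 35 · 64 = 2240.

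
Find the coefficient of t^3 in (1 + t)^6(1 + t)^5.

(1 + t)^6(1 + t)^5 = (1 + t)^11, so the coefficient of t^3 is C(11,3)·1^3 = 165·1 = 165.

165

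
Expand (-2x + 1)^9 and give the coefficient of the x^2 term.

The general term is C(9,j)·(-2x)^j·(1)^(9-j); the x^2 term has j = 2.
C(9,2) = 36.
Coefficient = C(9,2) · (-2)^2 = 36 · 4 = 144.

144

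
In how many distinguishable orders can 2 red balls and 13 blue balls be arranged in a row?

Choose positions for the red balls: C(15,2) = 105.

105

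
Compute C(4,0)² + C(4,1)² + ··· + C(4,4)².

70

By Vandermonde's identity, Σ C(4,k)² = C(8,4) = 70.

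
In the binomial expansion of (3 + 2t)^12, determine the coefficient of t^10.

608256

The general term is C(12,j)·(3)^j·(2t)^(12-j); the t^10 term has j = 2.
C(12,2) = 66.
Coefficient = C(12,2) · 3^2 · 2^10 = 66 · 9 · 1024 = 608256.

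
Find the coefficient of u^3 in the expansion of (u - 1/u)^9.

-84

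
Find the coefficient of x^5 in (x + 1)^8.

The general term is C(8,j)·(x)^j·(1)^(8-j); the x^5 term has j = 5.
C(8,5) = 56.
Coefficient = C(8,5) = 56.

56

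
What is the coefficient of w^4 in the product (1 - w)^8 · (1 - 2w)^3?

Coefficient of w^4 = Σ_{j} C(8,j)·(-1)^j·C(3,4-j)·(-2)^(4-j) for j from 1 to 4.
= 64 + 336 + 336 + 70 = 806.

806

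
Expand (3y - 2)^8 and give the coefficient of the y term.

The general term is C(8,j)·(3y)^j·(-2)^(8-j); the y^1 term has j = 1.
C(8,1) = 8.
Coefficient = C(8,1) · 3^1 · (-2)^7 = 8 · 3 · (-128) = -3072.

-3072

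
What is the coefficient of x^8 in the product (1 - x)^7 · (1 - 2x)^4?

Coefficient of x^8 = Σ_{j} C(7,j)·(-1)^j·C(4,8-j)·(-2)^(8-j) for j from 4 to 7.
= 560 + 672 + 168 + 8 = 1408.

1408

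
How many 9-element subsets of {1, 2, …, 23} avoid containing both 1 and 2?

700910

All 9-subsets: C(23,9) = 817190. Those containing both fixed elements: C(21,7) = 116280.
817190 − 116280 = 700910.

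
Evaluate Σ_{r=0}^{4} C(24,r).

1 + 24 + 276 + 2024 + 10626 = 12951.

12951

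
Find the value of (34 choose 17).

2333606220

C(34,17) = (34·33·32·31·30·29·28·27·26·25·24·23·22·21·20·19·18) / 17! = 830034394580628357120000 / 355687428096000 = 2333606220.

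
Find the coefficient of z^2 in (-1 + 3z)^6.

135

The general term is C(6,j)·(-1)^j·(3z)^(6-j); the z^2 term has j = 4.
C(6,4) = 15.
Coefficient = C(6,4) · 3^2 = 15 · 9 = 135.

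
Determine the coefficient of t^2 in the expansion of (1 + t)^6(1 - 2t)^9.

Coefficient of t^2 = Σ_{j} C(6,j)·1^j·C(9,2-j)·(-2)^(2-j) for j from 0 to 2.
= 144 + (-108) + 15 = 51.

51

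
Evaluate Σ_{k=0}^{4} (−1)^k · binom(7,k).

The partial alternating sum Σ_{k=0}^{4} (−1)^k C(7,k) = (−1)^4 C(6,4) = 15.

15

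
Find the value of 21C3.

1330

C(21,3) = (21·20·19) / 3! = 7980 / 6 = 1330.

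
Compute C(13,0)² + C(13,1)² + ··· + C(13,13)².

Σ C(13,j)² is the coefficient of x^13 in (1+x)^13(1+x)^13 = (1+x)^26, i.e. C(26,13) = 10400600.

10400600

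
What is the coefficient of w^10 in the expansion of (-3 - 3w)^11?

-1948617

The general term is C(11,j)·(-3)^j·(-3w)^(11-j); the w^10 term has j = 1.
C(11,1) = 11.
Coefficient = C(11,1) · (-3)^1 · (-3)^10 = 11 · (-3) · 59049 = -1948617.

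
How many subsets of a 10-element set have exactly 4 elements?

Choose the 4 positions: C(10,4) = 210.

210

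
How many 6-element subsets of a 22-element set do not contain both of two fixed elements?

69768

All 6-subsets: C(22,6) = 74613. Those containing both fixed elements: C(20,4) = 4845.
74613 − 4845 = 69768.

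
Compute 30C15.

155117520

C(30,15) = (30·29·28·27·26·25·24·23·22·21·20·19·18·17·16) / 15! = 202843204931727360000 / 1307674368000 = 155117520.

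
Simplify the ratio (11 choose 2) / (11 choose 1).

5

C(n,k+1)/C(n,k) = (n−k)/(k+1) = (11−1)/(1+1) = 10/2 = 5.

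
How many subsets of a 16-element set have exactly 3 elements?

560

Choose the 3 positions: C(16,3) = 560.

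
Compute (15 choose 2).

105

C(15,2) = (15·14) / 2! = 210 / 2 = 105.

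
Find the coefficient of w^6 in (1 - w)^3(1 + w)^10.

Coefficient of w^6 = Σ_{j} C(3,j)·(-1)^j·C(10,6-j)·1^(6-j) for j from 0 to 3.
= 210 + (-756) + 630 + (-120) = -36.

-36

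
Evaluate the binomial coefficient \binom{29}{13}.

C(29,13) = (29·28·27·26·25·24·23·22·21·20·19·18·17) / 13! = 422590010274432000 / 6227020800 = 67863915.

67863915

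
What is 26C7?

657800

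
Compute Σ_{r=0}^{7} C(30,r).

2804012

1 + 30 + 435 + 4060 + 27405 + 142506 + 593775 + 2035800 = 2804012.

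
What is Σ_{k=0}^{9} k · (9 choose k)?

2304

Differentiating (1+x)^9 and setting x=1: Σ k·C(9,k) = 9·2^8 = 2304.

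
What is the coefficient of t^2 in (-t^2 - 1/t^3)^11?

-330

General term: C(11,j)·(-t^2)^j·(-1/t^3)^(11-j), with t-exponent 2j − 3(11−j) = 5j − 33.
Set 5j − 33 = 2: j = 7.
C(11,7) = 330; (-1)^7 = -1; (-1)^4 = 1.
Coefficient = 330 · (-1) · 1 = -330.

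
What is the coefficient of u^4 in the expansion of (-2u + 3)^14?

The general term is C(14,j)·(-2u)^j·(3)^(14-j); the u^4 term has j = 4.
C(14,4) = 1001.
Coefficient = C(14,4) · (-2)^4 · 3^10 = 1001 · 16 · 59049 = 945728784.

945728784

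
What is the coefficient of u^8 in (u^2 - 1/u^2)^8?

General term: C(8,j)·(u^2)^j·(-1/u^2)^(8-j), with u-exponent 2j − 2(8−j) = 4j − 16.
Set 4j − 16 = 8: j = 6.
C(8,6) = 28; 1^6 = 1; (-1)^2 = 1.
Coefficient = 28 · 1 · 1 = 28.

28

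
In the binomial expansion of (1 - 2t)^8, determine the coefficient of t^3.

-448

The general term is C(8,j)·(1)^j·(-2t)^(8-j); the t^3 term has j = 5.
C(8,5) = 56.
Coefficient = C(8,5) · (-2)^3 = 56 · (-8) = -448.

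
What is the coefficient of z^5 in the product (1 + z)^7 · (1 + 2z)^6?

7773

Coefficient of z^5 = Σ_{j} C(7,j)·1^j·C(6,5-j)·2^(5-j) for j from 0 to 5.
= 192 + 1680 + 3360 + 2100 + 420 + 21 = 7773.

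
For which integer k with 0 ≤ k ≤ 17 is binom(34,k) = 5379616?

7

C(34,k) increases on 0 ≤ k ≤ 17. C(34,6) = 1344904 and C(34,7) = 5379616, so k = 7.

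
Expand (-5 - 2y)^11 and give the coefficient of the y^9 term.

-704000

The general term is C(11,j)·(-5)^j·(-2y)^(11-j); the y^9 term has j = 2.
C(11,2) = 55.
Coefficient = C(11,2) · (-5)^2 · (-2)^9 = 55 · 25 · (-512) = -704000.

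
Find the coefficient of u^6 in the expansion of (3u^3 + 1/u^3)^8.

General term: C(8,j)·(3u^3)^j·(1/u^3)^(8-j), with u-exponent 3j − 3(8−j) = 6j − 24.
Set 6j − 24 = 6: j = 5.
C(8,5) = 56; 3^5 = 243; 1^3 = 1.
Coefficient = 56 · 243 · 1 = 13608.

13608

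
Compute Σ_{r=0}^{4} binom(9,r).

256

1 + 9 + 36 + 84 + 126 = 256.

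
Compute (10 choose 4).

C(10,4) = (10·9·8·7) / 4! = 5040 / 24 = 210.

210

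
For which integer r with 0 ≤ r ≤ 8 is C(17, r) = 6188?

C(17,r) increases on 0 ≤ r ≤ 8. C(17,4) = 2380 and C(17,5) = 6188, so r = 5.

5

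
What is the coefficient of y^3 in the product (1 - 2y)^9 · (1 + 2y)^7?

112

Coefficient of y^3 = Σ_{j} C(9,j)·(-2)^j·C(7,3-j)·2^(3-j) for j from 0 to 3.
= 280 + (-1512) + 2016 + (-672) = 112.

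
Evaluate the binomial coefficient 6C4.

C(6,4) = C(6,2) by symmetry.
C(6,2) = (6·5) / 2! = 30 / 2 = 15.

15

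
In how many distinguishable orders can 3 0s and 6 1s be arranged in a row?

84

Choose positions for the 0s: C(9,3) = 84.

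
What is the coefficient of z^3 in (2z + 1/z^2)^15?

2795520

General term: C(15,j)·(2z)^j·(1/z^2)^(15-j), with z-exponent 1j − 2(15−j) = 3j − 30.
Set 3j − 30 = 3: j = 11.
C(15,11) = 1365; 2^11 = 2048; 1^4 = 1.
Coefficient = 1365 · 2048 · 1 = 2795520.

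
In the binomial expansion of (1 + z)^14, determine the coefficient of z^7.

The general term is C(14,j)·(1)^j·(z)^(14-j); the z^7 term has j = 7.
C(14,7) = 3432.
Coefficient = C(14,7) = 3432.

3432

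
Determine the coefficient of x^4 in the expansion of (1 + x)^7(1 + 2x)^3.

Coefficient of x^4 = Σ_{j} C(7,j)·1^j·C(3,4-j)·2^(4-j) for j from 1 to 4.
= 56 + 252 + 210 + 35 = 553.

553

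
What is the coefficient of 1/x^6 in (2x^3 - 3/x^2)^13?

-225173520

General term: C(13,j)·(2x^3)^j·(-3/x^2)^(13-j), with x-exponent 3j − 2(13−j) = 5j − 26.
Set 5j − 26 = -6: j = 4.
C(13,4) = 715; 2^4 = 16; (-3)^9 = -19683.
Coefficient = 715 · 16 · (-19683) = -225173520.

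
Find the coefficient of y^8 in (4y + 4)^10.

47185920

The general term is C(10,j)·(4y)^j·(4)^(10-j); the y^8 term has j = 8.
C(10,8) = 45.
Coefficient = C(10,8) · 4^8 · 4^2 = 45 · 65536 · 16 = 47185920.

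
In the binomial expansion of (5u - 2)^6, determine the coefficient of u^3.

The general term is C(6,j)·(5u)^j·(-2)^(6-j); the u^3 term has j = 3.
C(6,3) = 20.
Coefficient = C(6,3) · 5^3 · (-2)^3 = 20 · 125 · (-8) = -20000.

-20000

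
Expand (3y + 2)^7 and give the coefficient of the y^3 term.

15120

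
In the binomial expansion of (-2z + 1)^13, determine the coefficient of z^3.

-2288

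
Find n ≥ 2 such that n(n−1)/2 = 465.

n(n−1)/2 = 465 ⇒ n(n−1) = 930. Since 31·30 = 930, n = 31.

31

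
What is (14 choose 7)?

C(14,7) = (14·13·12·11·10·9·8) / 7! = 17297280 / 5040 = 3432.

3432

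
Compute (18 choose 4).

C(18,4) = (18·17·16·15) / 4! = 73440 / 24 = 3060.

3060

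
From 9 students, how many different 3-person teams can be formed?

84

This is C(9,3) = 84.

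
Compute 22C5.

C(22,5) = (22·21·20·19·18) / 5! = 3160080 / 120 = 26334.

26334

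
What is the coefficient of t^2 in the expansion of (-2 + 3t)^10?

103680

The general term is C(10,j)·(-2)^j·(3t)^(10-j); the t^2 term has j = 8.
C(10,8) = 45.
Coefficient = C(10,8) · (-2)^8 · 3^2 = 45 · 256 · 9 = 103680.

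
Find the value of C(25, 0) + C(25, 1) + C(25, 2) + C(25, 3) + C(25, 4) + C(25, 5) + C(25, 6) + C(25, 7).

1 + 25 + 300 + 2300 + 12650 + 53130 + 177100 + 480700 = 726206.

726206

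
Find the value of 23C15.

490314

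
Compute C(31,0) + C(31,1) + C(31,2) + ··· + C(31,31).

2147483648

Setting x = 1 in (1+x)^31 gives Σ C(31,r) = 2^31 = 2147483648.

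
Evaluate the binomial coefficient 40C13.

12033222880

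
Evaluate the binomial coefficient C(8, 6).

C(8,6) = C(8,2) by symmetry.
C(8,2) = (8·7) / 2! = 56 / 2 = 28.

28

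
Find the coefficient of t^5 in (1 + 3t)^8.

13608

The general term is C(8,j)·(1)^j·(3t)^(8-j); the t^5 term has j = 3.
C(8,3) = 56.
Coefficient = C(8,3) · 3^5 = 56 · 243 = 13608.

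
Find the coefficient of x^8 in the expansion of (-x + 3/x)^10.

General term: C(10,j)·(-x)^j·(3/x)^(10-j), with x-exponent 1j − 1(10−j) = 2j − 10.
Set 2j − 10 = 8: j = 9.
C(10,9) = 10; (-1)^9 = -1; 3^1 = 3.
Coefficient = 10 · (-1) · 3 = -30.

-30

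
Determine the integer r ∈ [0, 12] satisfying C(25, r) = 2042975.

9

C(25,r) increases on 0 ≤ r ≤ 12. C(25,8) = 1081575 and C(25,9) = 2042975, so r = 9.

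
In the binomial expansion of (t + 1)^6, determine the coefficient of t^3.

20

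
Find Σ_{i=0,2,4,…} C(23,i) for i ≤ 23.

4194304

Even-i terms of row 23 sum to 2^22 = 4194304.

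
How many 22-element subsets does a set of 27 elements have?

C(27,22) = C(27,5) by symmetry.
C(27,5) = (27·26·25·24·23) / 5! = 9687600 / 120 = 80730.

80730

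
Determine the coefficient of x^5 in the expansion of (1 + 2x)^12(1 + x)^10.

220716

Coefficient of x^5 = Σ_{j} C(12,j)·2^j·C(10,5-j)·1^(5-j) for j from 0 to 5.
= 252 + 5040 + 31680 + 79200 + 79200 + 25344 = 220716.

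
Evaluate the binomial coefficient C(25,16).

2042975

C(25,16) = C(25,9) by symmetry.
C(25,9) = (25·24·23·22·21·20·19·18·17) / 9! = 741354768000 / 362880 = 2042975.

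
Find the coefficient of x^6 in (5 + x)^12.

14437500

The general term is C(12,j)·(5)^j·(x)^(12-j); the x^6 term has j = 6.
C(12,6) = 924.
Coefficient = C(12,6) · 5^6 = 924 · 15625 = 14437500.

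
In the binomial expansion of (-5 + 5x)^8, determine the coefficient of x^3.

The general term is C(8,j)·(-5)^j·(5x)^(8-j); the x^3 term has j = 5.
C(8,5) = 56.
Coefficient = C(8,5) · (-5)^5 · 5^3 = 56 · (-3125) · 125 = -21875000.

-21875000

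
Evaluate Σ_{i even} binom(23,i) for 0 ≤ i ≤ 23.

4194304

Half of (1+1)^23 + (1−1)^23 gives the even-index sum: 2^22 = 4194304.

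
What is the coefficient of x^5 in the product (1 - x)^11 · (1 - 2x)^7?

-41174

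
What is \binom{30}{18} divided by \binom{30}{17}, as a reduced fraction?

13/18

C(n,k+1)/C(n,k) = (n−k)/(k+1) = (30−17)/(17+1) = 13/18.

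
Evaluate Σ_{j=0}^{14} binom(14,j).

Setting x = 1 in (1+x)^14 gives Σ C(14,j) = 2^14 = 16384.

16384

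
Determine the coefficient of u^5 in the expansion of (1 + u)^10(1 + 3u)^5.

30645

Coefficient of u^5 = Σ_{j} C(10,j)·1^j·C(5,5-j)·3^(5-j) for j from 0 to 5.
= 243 + 4050 + 12150 + 10800 + 3150 + 252 = 30645.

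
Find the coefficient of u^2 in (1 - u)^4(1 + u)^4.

Coefficient of u^2 = Σ_{j} C(4,j)·(-1)^j·C(4,2-j)·1^(2-j) for j from 0 to 2.
= 6 + (-16) + 6 = -4.

-4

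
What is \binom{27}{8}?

2220075

C(27,8) = (27·26·25·24·23·22·21·20) / 8! = 89513424000 / 40320 = 2220075.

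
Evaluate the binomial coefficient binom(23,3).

C(23,3) = (23·22·21) / 3! = 10626 / 6 = 1771.

1771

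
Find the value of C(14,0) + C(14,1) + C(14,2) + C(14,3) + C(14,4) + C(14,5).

3473

1 + 14 + 91 + 364 + 1001 + 2002 = 3473.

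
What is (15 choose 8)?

C(15,8) = C(15,7) by symmetry.
C(15,7) = (15·14·13·12·11·10·9) / 7! = 32432400 / 5040 = 6435.

6435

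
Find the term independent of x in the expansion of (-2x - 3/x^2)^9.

General term: C(9,j)·(-2x)^j·(-3/x^2)^(9-j), with x-exponent 1j − 2(9−j) = 3j − 18.
Set 3j − 18 = 0: j = 6.
C(9,6) = 84; (-2)^6 = 64; (-3)^3 = -27.
Coefficient = 84 · 64 · (-27) = -145152.

-145152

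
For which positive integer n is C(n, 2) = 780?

n(n−1)/2 = 780 ⇒ n(n−1) = 1560. Since 40·39 = 1560, n = 40.

40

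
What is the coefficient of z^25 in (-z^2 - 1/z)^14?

14

General term: C(14,j)·(-z^2)^j·(-1/z)^(14-j), with z-exponent 2j − 1(14−j) = 3j − 14.
Set 3j − 14 = 25: j = 13.
C(14,13) = 14; (-1)^13 = -1; (-1)^1 = -1.
Coefficient = 14 · (-1) · (-1) = 14.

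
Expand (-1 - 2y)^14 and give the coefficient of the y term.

The general term is C(14,j)·(-1)^j·(-2y)^(14-j); the y^1 term has j = 13.
C(14,13) = 14.
Coefficient = C(14,13) · (-1)^13 · (-2)^1 = 14 · (-1) · (-2) = 28.

28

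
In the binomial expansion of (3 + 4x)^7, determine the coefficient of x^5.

The general term is C(7,j)·(3)^j·(4x)^(7-j); the x^5 term has j = 2.
C(7,2) = 21.
Coefficient = C(7,2) · 3^2 · 4^5 = 21 · 9 · 1024 = 193536.

193536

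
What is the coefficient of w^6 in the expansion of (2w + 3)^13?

240185088

The general term is C(13,j)·(2w)^j·(3)^(13-j); the w^6 term has j = 6.
C(13,6) = 1716.
Coefficient = C(13,6) · 2^6 · 3^7 = 1716 · 64 · 2187 = 240185088.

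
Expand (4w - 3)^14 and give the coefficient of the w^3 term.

The general term is C(14,j)·(4w)^j·(-3)^(14-j); the w^3 term has j = 3.
C(14,3) = 364.
Coefficient = C(14,3) · 4^3 · (-3)^11 = 364 · 64 · (-177147) = -4126816512.

-4126816512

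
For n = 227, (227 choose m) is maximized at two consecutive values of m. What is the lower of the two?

For odd n = 227, C(227,m) peaks at m = (n−1)/2 and (n+1)/2; the lower is 113.

113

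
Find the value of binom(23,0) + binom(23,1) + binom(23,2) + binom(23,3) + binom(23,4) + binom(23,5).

1 + 23 + 253 + 1771 + 8855 + 33649 = 44552.

44552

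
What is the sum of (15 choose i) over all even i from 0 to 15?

Even-i terms of row 15 sum to 2^14 = 16384.

16384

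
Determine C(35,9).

70607460

C(35,9) = (35·34·33·32·31·30·29·28·27) / 9! = 25622035084800 / 362880 = 70607460.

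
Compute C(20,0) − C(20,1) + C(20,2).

171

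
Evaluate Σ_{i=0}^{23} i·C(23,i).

96468992

Differentiating (1+x)^23 and setting x=1: Σ i·C(23,i) = 23·2^22 = 96468992.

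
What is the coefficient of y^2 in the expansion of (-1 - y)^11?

The general term is C(11,j)·(-1)^j·(-y)^(11-j); the y^2 term has j = 9.
C(11,9) = 55.
Coefficient = C(11,9) · (-1)^9 = 55 · (-1) = -55.

-55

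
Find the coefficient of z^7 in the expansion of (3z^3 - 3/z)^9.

-2480058

General term: C(9,j)·(3z^3)^j·(-3/z)^(9-j), with z-exponent 3j − 1(9−j) = 4j − 9.
Set 4j − 9 = 7: j = 4.
C(9,4) = 126; 3^4 = 81; (-3)^5 = -243.
Coefficient = 126 · 81 · (-243) = -2480058.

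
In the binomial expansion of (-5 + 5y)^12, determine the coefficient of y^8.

The general term is C(12,j)·(-5)^j·(5y)^(12-j); the y^8 term has j = 4.
C(12,4) = 495.
Coefficient = C(12,4) · (-5)^4 · 5^8 = 495 · 625 · 390625 = 120849609375.

120849609375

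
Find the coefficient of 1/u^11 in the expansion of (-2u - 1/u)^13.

-26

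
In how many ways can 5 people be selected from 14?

2002

This is C(14,5) = 2002.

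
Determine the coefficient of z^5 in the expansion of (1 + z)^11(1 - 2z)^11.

198

Coefficient of z^5 = Σ_{j} C(11,j)·1^j·C(11,5-j)·(-2)^(5-j) for j from 0 to 5.
= (-14784) + 58080 + (-72600) + 36300 + (-7260) + 462 = 198.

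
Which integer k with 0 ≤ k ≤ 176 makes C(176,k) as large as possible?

88

C(176,k) is maximized at k = 176/2 = 88.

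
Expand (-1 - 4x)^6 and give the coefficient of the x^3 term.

1280

The general term is C(6,j)·(-1)^j·(-4x)^(6-j); the x^3 term has j = 3.
C(6,3) = 20.
Coefficient = C(6,3) · (-1)^3 · (-4)^3 = 20 · (-1) · (-64) = 1280.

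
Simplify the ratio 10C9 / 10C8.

C(n,k+1)/C(n,k) = (n−k)/(k+1) = (10−8)/(8+1) = 2/9.

2/9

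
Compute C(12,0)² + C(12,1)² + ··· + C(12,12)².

By Vandermonde's identity, Σ C(12,j)² = C(24,12) = 2704156.

2704156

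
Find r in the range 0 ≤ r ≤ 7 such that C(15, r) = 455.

C(15,r) increases on 0 ≤ r ≤ 7. C(15,2) = 105 and C(15,3) = 455, so r = 3.

3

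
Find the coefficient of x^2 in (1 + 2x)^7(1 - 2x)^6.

Coefficient of x^2 = Σ_{j} C(7,j)·2^j·C(6,2-j)·(-2)^(2-j) for j from 0 to 2.
= 60 + (-168) + 84 = -24.

-24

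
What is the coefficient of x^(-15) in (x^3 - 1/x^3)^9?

-36

General term: C(9,j)·(x^3)^j·(-1/x^3)^(9-j), with x-exponent 3j − 3(9−j) = 6j − 27.
Set 6j − 27 = -15: j = 2.
C(9,2) = 36; 1^2 = 1; (-1)^7 = -1.
Coefficient = 36 · 1 · (-1) = -36.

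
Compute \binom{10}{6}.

C(10,6) = C(10,4) by symmetry.
C(10,4) = (10·9·8·7) / 4! = 5040 / 24 = 210.

210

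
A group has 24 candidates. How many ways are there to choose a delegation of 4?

10626

This is C(24,4) = 10626.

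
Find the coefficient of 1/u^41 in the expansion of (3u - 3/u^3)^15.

General term: C(15,j)·(3u)^j·(-3/u^3)^(15-j), with u-exponent 1j − 3(15−j) = 4j − 45.
Set 4j − 45 = -41: j = 1.
C(15,1) = 15; 3^1 = 3; (-3)^14 = 4782969.
Coefficient = 15 · 3 · 4782969 = 215233605.

215233605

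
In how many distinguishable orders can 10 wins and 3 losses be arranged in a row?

286

Choose positions for the wins: C(13,10) = 286.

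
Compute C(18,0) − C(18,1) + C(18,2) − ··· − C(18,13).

The partial alternating sum Σ_{k=0}^{13} (−1)^k C(18,k) = (−1)^13 C(17,13) = -2380.

-2380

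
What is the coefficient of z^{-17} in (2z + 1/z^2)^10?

20

General term: C(10,j)·(2z)^j·(1/z^2)^(10-j), with z-exponent 1j − 2(10−j) = 3j − 20.
Set 3j − 20 = -17: j = 1.
C(10,1) = 10; 2^1 = 2; 1^9 = 1.
Coefficient = 10 · 2 · 1 = 20.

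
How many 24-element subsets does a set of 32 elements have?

10518300

C(32,24) = C(32,8) by symmetry.
C(32,8) = (32·31·30·29·28·27·26·25) / 8! = 424097856000 / 40320 = 10518300.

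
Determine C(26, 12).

9657700

C(26,12) = (26·25·24·23·22·21·20·19·18·17·16·15) / 12! = 4626053752320000 / 479001600 = 9657700.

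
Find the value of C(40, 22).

C(40,22) = C(40,18) by symmetry.
C(40,18) = (40·39·38·37·36·35·34·33·32·31·30·29·28·27·26·25·24·23) / 18! = 725902806896876799590400000 / 6402373705728000 = 113380261800.

113380261800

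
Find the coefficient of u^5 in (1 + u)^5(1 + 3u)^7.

30724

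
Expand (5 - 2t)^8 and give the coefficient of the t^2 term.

The general term is C(8,j)·(5)^j·(-2t)^(8-j); the t^2 term has j = 6.
C(8,6) = 28.
Coefficient = C(8,6) · 5^6 · (-2)^2 = 28 · 15625 · 4 = 1750000.

1750000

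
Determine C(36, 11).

C(36,11) = (36·35·34·33·32·31·30·29·28·27·26) / 11! = 23982224839372800 / 39916800 = 600805296.

600805296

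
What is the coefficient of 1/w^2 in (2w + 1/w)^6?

60

General term: C(6,j)·(2w)^j·(1/w)^(6-j), with w-exponent 1j − 1(6−j) = 2j − 6.
Set 2j − 6 = -2: j = 2.
C(6,2) = 15; 2^2 = 4; 1^4 = 1.
Coefficient = 15 · 4 · 1 = 60.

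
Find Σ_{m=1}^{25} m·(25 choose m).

419430400

Differentiating (1+x)^25 and setting x=1: Σ m·C(25,m) = 25·2^24 = 419430400.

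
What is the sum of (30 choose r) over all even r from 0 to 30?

Half of (1+1)^30 + (1−1)^30 gives the even-index sum: 2^29 = 536870912.

536870912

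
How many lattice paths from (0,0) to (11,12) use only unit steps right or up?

1352078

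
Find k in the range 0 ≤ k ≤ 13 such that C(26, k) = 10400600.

C(26,k) increases on 0 ≤ k ≤ 13. C(26,12) = 9657700 and C(26,13) = 10400600, so k = 13.

13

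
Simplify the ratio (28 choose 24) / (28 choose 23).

5/24

C(n,k+1)/C(n,k) = (n−k)/(k+1) = (28−23)/(23+1) = 5/24.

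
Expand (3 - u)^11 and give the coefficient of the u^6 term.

The general term is C(11,j)·(3)^j·(-u)^(11-j); the u^6 term has j = 5.
C(11,5) = 462.
Coefficient = C(11,5) · 3^5 = 462 · 243 = 112266.

112266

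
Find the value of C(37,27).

C(37,27) = C(37,10) by symmetry.
C(37,10) = (37·36·35·34·33·32·31·30·29·28) / 10! = 1264020397516800 / 3628800 = 348330136.

348330136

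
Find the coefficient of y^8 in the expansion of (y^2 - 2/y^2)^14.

-64064

General term: C(14,j)·(y^2)^j·(-2/y^2)^(14-j), with y-exponent 2j − 2(14−j) = 4j − 28.
Set 4j − 28 = 8: j = 9.
C(14,9) = 2002; 1^9 = 1; (-2)^5 = -32.
Coefficient = 2002 · 1 · (-32) = -64064.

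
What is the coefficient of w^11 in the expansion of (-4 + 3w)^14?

-4126816512

The general term is C(14,j)·(-4)^j·(3w)^(14-j); the w^11 term has j = 3.
C(14,3) = 364.
Coefficient = C(14,3) · (-4)^3 · 3^11 = 364 · (-64) · 177147 = -4126816512.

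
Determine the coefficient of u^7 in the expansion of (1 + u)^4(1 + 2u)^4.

96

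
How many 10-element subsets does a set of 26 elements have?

5311735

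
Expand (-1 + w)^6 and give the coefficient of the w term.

The general term is C(6,j)·(-1)^j·(w)^(6-j); the w^1 term has j = 5.
C(6,5) = 6.
Coefficient = C(6,5) · (-1)^5 = 6 · (-1) = -6.

-6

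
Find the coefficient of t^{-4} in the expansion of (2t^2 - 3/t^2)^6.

4860

General term: C(6,j)·(2t^2)^j·(-3/t^2)^(6-j), with t-exponent 2j − 2(6−j) = 4j − 12.
Set 4j − 12 = -4: j = 2.
C(6,2) = 15; 2^2 = 4; (-3)^4 = 81.
Coefficient = 15 · 4 · 81 = 4860.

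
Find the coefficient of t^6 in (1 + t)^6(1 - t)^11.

Coefficient of t^6 = Σ_{j} C(6,j)·1^j·C(11,6-j)·(-1)^(6-j) for j from 0 to 6.
= 462 + (-2772) + 4950 + (-3300) + 825 + (-66) + 1 = 100.

100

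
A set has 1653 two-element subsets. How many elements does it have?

58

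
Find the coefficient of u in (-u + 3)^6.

-1458

The general term is C(6,j)·(-u)^j·(3)^(6-j); the u^1 term has j = 1.
C(6,1) = 6.
Coefficient = C(6,1) · (-1)^1 · 3^5 = 6 · (-1) · 243 = -1458.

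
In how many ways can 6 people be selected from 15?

5005

This is C(15,6) = 5005.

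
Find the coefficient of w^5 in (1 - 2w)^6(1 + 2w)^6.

Coefficient of w^5 = Σ_{j} C(6,j)·(-2)^j·C(6,5-j)·2^(5-j) for j from 0 to 5.
= 192 + (-2880) + 9600 + (-9600) + 2880 + (-192) = 0.

0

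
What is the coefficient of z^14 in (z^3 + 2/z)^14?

439296

General term: C(14,j)·(z^3)^j·(2/z)^(14-j), with z-exponent 3j − 1(14−j) = 4j − 14.
Set 4j − 14 = 14: j = 7.
C(14,7) = 3432; 1^7 = 1; 2^7 = 128.
Coefficient = 3432 · 1 · 128 = 439296.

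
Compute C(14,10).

C(14,10) = C(14,4) by symmetry.
C(14,4) = (14·13·12·11) / 4! = 24024 / 24 = 1001.

1001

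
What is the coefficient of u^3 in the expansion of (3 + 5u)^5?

11250

The general term is C(5,j)·(3)^j·(5u)^(5-j); the u^3 term has j = 2.
C(5,2) = 10.
Coefficient = C(5,2) · 3^2 · 5^3 = 10 · 9 · 125 = 11250.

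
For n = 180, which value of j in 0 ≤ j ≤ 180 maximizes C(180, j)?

90

C(180,j) is maximized at j = 180/2 = 90.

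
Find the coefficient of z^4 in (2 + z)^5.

10

The general term is C(5,j)·(2)^j·(z)^(5-j); the z^4 term has j = 1.
C(5,1) = 5.
Coefficient = C(5,1) · 2^1 = 5 · 2 = 10.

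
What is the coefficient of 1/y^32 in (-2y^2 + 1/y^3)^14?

General term: C(14,j)·(-2y^2)^j·(1/y^3)^(14-j), with y-exponent 2j − 3(14−j) = 5j − 42.
Set 5j − 42 = -32: j = 2.
C(14,2) = 91; (-2)^2 = 4; 1^12 = 1.
Coefficient = 91 · 4 · 1 = 364.

364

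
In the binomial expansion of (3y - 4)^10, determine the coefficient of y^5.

-62705664

The general term is C(10,j)·(3y)^j·(-4)^(10-j); the y^5 term has j = 5.
C(10,5) = 252.
Coefficient = C(10,5) · 3^5 · (-4)^5 = 252 · 243 · (-1024) = -62705664.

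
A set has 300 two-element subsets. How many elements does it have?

25

n(n−1)/2 = 300 ⇒ n(n−1) = 600. Since 25·24 = 600, n = 25.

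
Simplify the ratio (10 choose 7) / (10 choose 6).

C(n,k+1)/C(n,k) = (n−k)/(k+1) = (10−6)/(6+1) = 4/7.

4/7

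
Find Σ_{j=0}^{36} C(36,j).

68719476736

The entries of row 36 sum to 2^36 = 68719476736.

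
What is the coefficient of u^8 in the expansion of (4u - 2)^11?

-86507520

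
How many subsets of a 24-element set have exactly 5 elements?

Choose the 5 positions: C(24,5) = 42504.

42504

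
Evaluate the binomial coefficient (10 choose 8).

45

C(10,8) = C(10,2) by symmetry.
C(10,2) = (10·9) / 2! = 90 / 2 = 45.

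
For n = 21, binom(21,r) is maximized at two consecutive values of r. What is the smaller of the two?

For odd n = 21, C(21,r) peaks at r = (n−1)/2 and (n+1)/2; the smaller is 10.

10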